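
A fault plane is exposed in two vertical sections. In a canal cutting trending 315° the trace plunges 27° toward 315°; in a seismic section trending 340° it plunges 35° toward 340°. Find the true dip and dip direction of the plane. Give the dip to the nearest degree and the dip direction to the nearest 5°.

Each apparent-dip line lies in the plane. As unit vectors (x east, y north, z up), v₁ plunges 27°→315° and v₂ plunges 35°→340°.
n = v₁ × v₂ = (0.012, 0.234, 0.308) (taken with n_z > 0).
True dip = arccos(n_z / |n|) = arccos(0.7961) = 37.2°.
Dip direction = azimuth of (n_x, n_y) = atan2(0.012, 0.234) = 3°.

true dip 37°, dip direction 005°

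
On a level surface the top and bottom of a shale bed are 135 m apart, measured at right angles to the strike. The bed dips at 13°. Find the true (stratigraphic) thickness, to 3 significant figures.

30.4 m

True thickness t = w · sin(dip) = 135 × sin 13°
t = 135 × 0.2250 = 30.368 m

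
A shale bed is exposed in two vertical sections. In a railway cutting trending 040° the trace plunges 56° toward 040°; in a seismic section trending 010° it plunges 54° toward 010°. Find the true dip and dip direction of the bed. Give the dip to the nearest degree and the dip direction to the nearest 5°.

true dip 56°, dip direction 035°

Each apparent-dip line lies in the plane. As unit vectors (x east, y north, z up), v₁ plunges 56°→040° and v₂ plunges 54°→010°.
The plane normal is n = v₁ × v₂ ∝ (0.133, 0.206, 0.164).
Dip δ = arctan(|n_h|/n_z) = arctan(0.246/0.164) = 56.2°.
The horizontal component of n points toward azimuth atan2(n_x, n_y) = 33°, the dip direction.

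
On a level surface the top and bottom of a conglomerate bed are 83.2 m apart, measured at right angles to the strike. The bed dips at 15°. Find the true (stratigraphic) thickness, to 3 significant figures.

True thickness t = w · sin(dip) = 83.2 × sin 15°
t = 83.2 × 0.2588 = 21.534 m

21.5 m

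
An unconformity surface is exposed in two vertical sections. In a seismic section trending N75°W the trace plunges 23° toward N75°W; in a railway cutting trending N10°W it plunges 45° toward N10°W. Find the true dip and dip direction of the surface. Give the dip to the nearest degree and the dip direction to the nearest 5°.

The two traces are lines in the plane: v₁ = (sin 285°·cos 23°, cos 285°·cos 23°, −sin 23°), v₂ = (sin 350°·cos 45°, cos 350°·cos 45°, −sin 45°).
The plane normal is n = v₁ × v₂ ∝ (-0.104, 0.581, 0.590).
tan δ = √(n_x²+n_y²)/n_z = 0.590/0.590, so δ = 45.0°.
The horizontal component of n points toward azimuth atan2(n_x, n_y) = 350°, the dip direction.

true dip 45°, dip direction 350°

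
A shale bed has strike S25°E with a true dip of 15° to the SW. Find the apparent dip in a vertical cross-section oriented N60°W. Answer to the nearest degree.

The strike is S25°E and the section trends N60°W; the acute angle between them is β = 35°.
tan α = tan 15° × sin 35° = 0.2679 × 0.5736 = 0.1537
apparent dip = arctan 0.1537 = 8.74°

9°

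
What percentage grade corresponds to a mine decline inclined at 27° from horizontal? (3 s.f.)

grade % = 100 × tan 27° = 100 × 0.5095

51.0%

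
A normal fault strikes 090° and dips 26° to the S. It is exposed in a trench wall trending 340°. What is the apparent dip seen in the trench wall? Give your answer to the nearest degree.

Angle between strike (090°) and section (340°): β = 70°.
tan α = tan 26° × sin 70° = 0.4877 × 0.9397 = 0.4583
apparent dip = arctan 0.4583 = 24.62°

25°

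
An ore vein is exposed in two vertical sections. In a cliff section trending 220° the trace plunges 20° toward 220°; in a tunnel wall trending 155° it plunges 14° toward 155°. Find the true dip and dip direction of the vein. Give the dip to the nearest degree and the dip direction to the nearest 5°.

true dip 21°, dip direction 205°

Represent each trace as a vector plunging at its apparent dip toward its trend (east-north-up frame): v₁ = (-0.604, -0.720, -0.342), v₂ = (0.410, -0.879, -0.242).
n = v₁ × v₂ = (-0.127, -0.286, 0.826) (taken with n_z > 0).
tan δ = √(n_x²+n_y²)/n_z = 0.313/0.826, so δ = 20.8°.
The horizontal component of n points toward azimuth atan2(n_x, n_y) = 204°, the dip direction.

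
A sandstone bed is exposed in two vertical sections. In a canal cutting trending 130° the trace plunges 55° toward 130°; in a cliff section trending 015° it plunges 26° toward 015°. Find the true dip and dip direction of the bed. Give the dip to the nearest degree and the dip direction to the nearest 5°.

true dip 62°, dip direction 090°

The two traces are lines in the plane: v₁ = (sin 130°·cos 55°, cos 130°·cos 55°, −sin 55°), v₂ = (sin 15°·cos 26°, cos 15°·cos 26°, −sin 26°).
n = v₁ × v₂ = (0.873, 0.002, 0.467) (taken with n_z > 0).
tan δ = √(n_x²+n_y²)/n_z = 0.873/0.467, so δ = 61.8°.
The horizontal component of n points toward azimuth atan2(n_x, n_y) = 90°, the dip direction.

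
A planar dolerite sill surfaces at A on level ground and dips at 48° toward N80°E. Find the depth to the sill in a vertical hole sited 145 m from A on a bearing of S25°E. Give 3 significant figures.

41.7 m

The hole lies 75° from the dip direction, so the down-dip offset is 145 × cos 75° = 37.53 m.
Depth = down-dip offset × tan(dip) = 37.53 × tan 48° = 37.53 × 1.1106
Depth = 41.68 m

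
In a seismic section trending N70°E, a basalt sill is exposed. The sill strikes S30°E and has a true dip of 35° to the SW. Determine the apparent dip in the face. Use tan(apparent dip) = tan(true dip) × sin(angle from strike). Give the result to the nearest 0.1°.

The strike is S30°E and the section trends N70°E; the acute angle between them is β = 80°.
tan α = tan 35° × sin 80° = 0.7002 × 0.9848 = 0.6896
apparent dip = arctan 0.6896 = 34.59°

34.6°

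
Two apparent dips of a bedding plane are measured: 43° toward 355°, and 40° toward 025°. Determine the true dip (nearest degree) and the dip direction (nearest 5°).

true dip 43°, dip direction 000°

The two traces are lines in the plane: v₁ = (sin 355°·cos 43°, cos 355°·cos 43°, −sin 43°), v₂ = (sin 25°·cos 40°, cos 25°·cos 40°, −sin 40°).
Cross product v₁ × v₂ gives the pole to the plane: n ∝ (-0.005, 0.262, 0.280).
tan δ = √(n_x²+n_y²)/n_z = 0.262/0.280, so δ = 43.1°.
Dip direction = atan2(-0.005, 0.262) = 359° (azimuth of n's horizontal projection).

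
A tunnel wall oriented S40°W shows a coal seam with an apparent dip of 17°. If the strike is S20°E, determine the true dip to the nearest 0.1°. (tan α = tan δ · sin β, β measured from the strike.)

19.4°

The section is 60° from the strike.
tan(true dip) = tan 17° / sin 60° = 0.3530
δ = arctan(0.3530) = 19.44°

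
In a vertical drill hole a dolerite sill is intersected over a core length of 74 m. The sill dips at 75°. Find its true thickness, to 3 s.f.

True thickness t = h · cos(dip) = 74 × cos 75°
t = 74 × 0.2588 = 19.153 m

19.2 m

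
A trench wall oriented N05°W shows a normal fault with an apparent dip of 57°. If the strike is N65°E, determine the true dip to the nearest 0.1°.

58.6°

The section is 70° from the strike.
tan δ = tan α / sin β = tan 57° / sin 70° = 1.5399 / 0.9397 = 1.6387
true dip = arctan 1.6387 = 58.61°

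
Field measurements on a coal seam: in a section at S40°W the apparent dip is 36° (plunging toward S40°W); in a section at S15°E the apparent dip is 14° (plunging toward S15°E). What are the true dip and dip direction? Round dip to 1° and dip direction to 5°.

The two traces are lines in the plane: v₁ = (sin 220°·cos 36°, cos 220°·cos 36°, −sin 36°), v₂ = (sin 165°·cos 14°, cos 165°·cos 14°, −sin 14°).
Cross product v₁ × v₂ gives the pole to the plane: n ∝ (-0.401, -0.273, 0.643).
tan δ = √(n_x²+n_y²)/n_z = 0.485/0.643, so δ = 37.0°.
Dip direction = atan2(-0.401, -0.273) = 236° (azimuth of n's horizontal projection).

true dip 37°, dip direction 235°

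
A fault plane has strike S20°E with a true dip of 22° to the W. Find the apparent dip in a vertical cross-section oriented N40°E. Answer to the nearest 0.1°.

Angle between strike (S20°E) and section (N40°E): β = 60°.
tan α = tan 22° × sin 60° = 0.4040 × 0.8660 = 0.3499
apparent dip = arctan 0.3499 = 19.28°

19.3°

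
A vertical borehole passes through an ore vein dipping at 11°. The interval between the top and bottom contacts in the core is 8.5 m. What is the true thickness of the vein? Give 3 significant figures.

8.34 m

True thickness t = h · cos(dip) = 8.5 × cos 11°
t = 8.5 × 0.9816 = 8.344 m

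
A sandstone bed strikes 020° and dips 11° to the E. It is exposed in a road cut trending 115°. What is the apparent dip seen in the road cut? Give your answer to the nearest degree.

11°

Angle between strike (020°) and section (115°): β = 85°.
tan α = tan 11° × sin 85° = 0.1944 × 0.9962 = 0.1936
α = arctan(0.1936) = 10.96°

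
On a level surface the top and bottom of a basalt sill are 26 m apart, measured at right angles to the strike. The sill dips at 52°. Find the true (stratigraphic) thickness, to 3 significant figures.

20.5 m

True thickness t = w · sin(dip) = 26 × sin 52°
t = 26 × 0.7880 = 20.488 m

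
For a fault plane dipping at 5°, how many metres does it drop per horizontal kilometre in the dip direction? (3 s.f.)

87.5 m

drop per km = 1000 × tan 5° = 1000 × 0.0875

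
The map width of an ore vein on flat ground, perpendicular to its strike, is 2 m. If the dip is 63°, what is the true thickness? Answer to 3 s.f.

1.78 m

True thickness t = w · sin(dip) = 2 × sin 63°
t = 2 × 0.8910 = 1.782 m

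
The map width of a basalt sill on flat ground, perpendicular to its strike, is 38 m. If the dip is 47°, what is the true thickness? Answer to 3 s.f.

True thickness t = w · sin(dip) = 38 × sin 47°
t = 38 × 0.7314 = 27.791 m

27.8 m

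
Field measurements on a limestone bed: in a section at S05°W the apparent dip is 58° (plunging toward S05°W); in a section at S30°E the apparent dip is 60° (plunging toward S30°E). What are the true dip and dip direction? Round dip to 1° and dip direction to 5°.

true dip 60°, dip direction 160°

Represent each trace as a vector plunging at its apparent dip toward its trend (east-north-up frame): v₁ = (-0.046, -0.528, -0.848), v₂ = (0.250, -0.433, -0.866).
n = v₁ × v₂ = (0.090, -0.252, 0.152) (taken with n_z > 0).
Dip δ = arctan(|n_h|/n_z) = arctan(0.268/0.152) = 60.4°.
The horizontal component of n points toward azimuth atan2(n_x, n_y) = 160°, the dip direction.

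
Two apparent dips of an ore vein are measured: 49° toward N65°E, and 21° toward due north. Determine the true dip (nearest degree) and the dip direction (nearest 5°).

true dip 49°, dip direction 070°

Represent each trace as a vector plunging at its apparent dip toward its trend (east-north-up frame): v₁ = (0.595, 0.277, -0.755), v₂ = (0.000, 0.934, -0.358).
Cross product v₁ × v₂ gives the pole to the plane: n ∝ (0.605, 0.213, 0.555).
Dip δ = arctan(|n_h|/n_z) = arctan(0.642/0.555) = 49.1°.
The horizontal component of n points toward azimuth atan2(n_x, n_y) = 71°, the dip direction.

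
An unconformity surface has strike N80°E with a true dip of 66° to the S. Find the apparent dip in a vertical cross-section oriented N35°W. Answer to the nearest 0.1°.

63.8°

The strike is N80°E and the section trends N35°W; the acute angle between them is β = 65°.
tan α = tan 66° × sin 65° = 2.2460 × 0.9063 = 2.0356
apparent dip = arctan 2.0356 = 63.84°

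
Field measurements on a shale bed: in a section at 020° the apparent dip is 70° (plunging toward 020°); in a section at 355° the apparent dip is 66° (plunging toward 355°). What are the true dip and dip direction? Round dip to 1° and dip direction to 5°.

Represent each trace as a vector plunging at its apparent dip toward its trend (east-north-up frame): v₁ = (0.117, 0.321, -0.940), v₂ = (-0.035, 0.405, -0.914).
Cross product v₁ × v₂ gives the pole to the plane: n ∝ (0.087, 0.140, 0.059).
True dip = arccos(n_z / |n|) = arccos(0.3355) = 70.4°.
Dip direction = atan2(0.087, 0.140) = 32° (azimuth of n's horizontal projection).

true dip 70°, dip direction 030°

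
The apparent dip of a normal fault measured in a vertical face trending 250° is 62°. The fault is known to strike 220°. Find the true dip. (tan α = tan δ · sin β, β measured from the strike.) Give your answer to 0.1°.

75.1°

The section is 30° from the strike.
tan δ = tan α / sin β = tan 62° / sin 30° = 1.8807 / 0.5000 = 3.7615
δ = arctan(3.7615) = 75.11°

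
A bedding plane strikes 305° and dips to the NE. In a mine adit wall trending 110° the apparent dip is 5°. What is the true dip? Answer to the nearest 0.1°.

The section is 15° from the strike.
tan(true dip) = tan 5° / sin 15° = 0.3380
true dip = arctan 0.3380 = 18.68°

18.7°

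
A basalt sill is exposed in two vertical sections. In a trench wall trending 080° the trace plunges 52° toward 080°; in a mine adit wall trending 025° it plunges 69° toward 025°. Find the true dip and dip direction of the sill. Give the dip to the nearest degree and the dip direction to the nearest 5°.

true dip 69°, dip direction 020°

The two traces are lines in the plane: v₁ = (sin 80°·cos 52°, cos 80°·cos 52°, −sin 52°), v₂ = (sin 25°·cos 69°, cos 25°·cos 69°, −sin 69°).
Cross product v₁ × v₂ gives the pole to the plane: n ∝ (0.156, 0.447, 0.181).
Dip δ = arctan(|n_h|/n_z) = arctan(0.473/0.181) = 69.1°.
Dip direction = azimuth of (n_x, n_y) = atan2(0.156, 0.447) = 19°.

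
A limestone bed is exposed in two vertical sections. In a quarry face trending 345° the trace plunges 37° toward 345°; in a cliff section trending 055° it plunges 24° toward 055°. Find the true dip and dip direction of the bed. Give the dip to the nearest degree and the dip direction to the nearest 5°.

The two traces are lines in the plane: v₁ = (sin 345°·cos 37°, cos 345°·cos 37°, −sin 37°), v₂ = (sin 55°·cos 24°, cos 55°·cos 24°, −sin 24°).
n = v₁ × v₂ = (-0.002, 0.534, 0.686) (taken with n_z > 0).
tan δ = √(n_x²+n_y²)/n_z = 0.534/0.686, so δ = 37.9°.
The horizontal component of n points toward azimuth atan2(n_x, n_y) = 360°, the dip direction.

true dip 38°, dip direction 000°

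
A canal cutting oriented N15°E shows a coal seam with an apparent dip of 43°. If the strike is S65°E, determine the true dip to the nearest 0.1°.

43.4°

β = acute angle between strike S65°E and section N15°E = 80°.
tan δ = tan α / sin β = tan 43° / sin 80° = 0.9325 / 0.9848 = 0.9469
δ = arctan(0.9469) = 43.44°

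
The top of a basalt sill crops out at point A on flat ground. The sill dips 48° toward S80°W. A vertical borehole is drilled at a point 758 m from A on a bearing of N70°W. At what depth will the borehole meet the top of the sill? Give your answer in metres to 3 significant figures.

729 m

The hole lies 30° from the dip direction, so the down-dip offset is 758 × cos 30° = 656.45 m.
Depth = down-dip offset × tan(dip) = 656.45 × tan 48° = 656.45 × 1.1106
Depth = 729.06 m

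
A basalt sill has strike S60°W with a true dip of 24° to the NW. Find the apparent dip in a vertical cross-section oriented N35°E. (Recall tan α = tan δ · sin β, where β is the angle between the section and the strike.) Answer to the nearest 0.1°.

10.7°

The section lies 25° from the strike.
tan α = tan 24° × sin 25° = 0.4452 × 0.4226 = 0.1882
α = arctan(0.1882) = 10.66°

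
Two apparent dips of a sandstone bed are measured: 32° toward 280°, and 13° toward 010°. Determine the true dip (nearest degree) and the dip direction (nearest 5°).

Represent each trace as a vector plunging at its apparent dip toward its trend (east-north-up frame): v₁ = (-0.835, 0.147, -0.530), v₂ = (0.169, 0.960, -0.225).
The plane normal is n = v₁ × v₂ ∝ (-0.475, 0.278, 0.826).
tan δ = √(n_x²+n_y²)/n_z = 0.550/0.826, so δ = 33.7°.
Dip direction = atan2(-0.475, 0.278) = 300° (azimuth of n's horizontal projection).

true dip 34°, dip direction 300°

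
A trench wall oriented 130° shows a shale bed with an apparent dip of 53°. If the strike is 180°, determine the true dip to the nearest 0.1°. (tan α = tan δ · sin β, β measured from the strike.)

The section is 50° from the strike.
tan(true dip) = tan 53° / sin 50° = 1.7323
true dip = arctan 1.7323 = 60.00°

60.0°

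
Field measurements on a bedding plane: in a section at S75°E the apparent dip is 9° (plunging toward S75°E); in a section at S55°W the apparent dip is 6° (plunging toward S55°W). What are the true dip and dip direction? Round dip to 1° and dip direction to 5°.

Represent each trace as a vector plunging at its apparent dip toward its trend (east-north-up frame): v₁ = (0.954, -0.256, -0.156), v₂ = (-0.815, -0.570, -0.105).
The plane normal is n = v₁ × v₂ ∝ (0.063, -0.227, 0.752).
Dip δ = arctan(|n_h|/n_z) = arctan(0.236/0.752) = 17.4°.
Dip direction = azimuth of (n_x, n_y) = atan2(0.063, -0.227) = 165°.

true dip 17°, dip direction 165°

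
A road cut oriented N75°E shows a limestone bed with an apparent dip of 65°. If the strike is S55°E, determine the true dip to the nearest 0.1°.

The section is 50° from the strike.
tan δ = tan α / sin β = tan 65° / sin 50° = 2.1445 / 0.7660 = 2.7995
true dip = arctan 2.7995 = 70.34°

70.3°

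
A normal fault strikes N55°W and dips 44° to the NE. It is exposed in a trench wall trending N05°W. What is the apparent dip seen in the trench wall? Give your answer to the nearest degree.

36°

Angle between strike (N55°W) and section (N05°W): β = 50°.
tan(apparent dip) = tan 44° · sin 50° = 0.7398
α = arctan(0.7398) = 36.49°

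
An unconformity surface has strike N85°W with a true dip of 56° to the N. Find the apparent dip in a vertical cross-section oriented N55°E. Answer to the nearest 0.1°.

43.6°

The section lies 40° from the strike.
tan α = tan 56° × sin 40° = 1.4826 × 0.6428 = 0.9530
apparent dip = arctan 0.9530 = 43.62°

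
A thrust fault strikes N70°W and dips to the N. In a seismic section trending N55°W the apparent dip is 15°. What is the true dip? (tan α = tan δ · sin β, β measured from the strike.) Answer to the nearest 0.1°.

The section is 15° from the strike.
tan(true dip) = tan 15° / sin 15° = 1.0353
true dip = arctan 1.0353 = 45.99°

46.0°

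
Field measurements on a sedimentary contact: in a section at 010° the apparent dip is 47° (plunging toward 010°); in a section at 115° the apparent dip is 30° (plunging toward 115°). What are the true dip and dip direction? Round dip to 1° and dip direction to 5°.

Each apparent-dip line lies in the plane. As unit vectors (x east, y north, z up), v₁ plunges 47°→010° and v₂ plunges 30°→115°.
The plane normal is n = v₁ × v₂ ∝ (0.603, 0.515, 0.571).
Dip δ = arctan(|n_h|/n_z) = arctan(0.793/0.571) = 54.3°.
Dip direction = atan2(0.603, 0.515) = 50° (azimuth of n's horizontal projection).

true dip 54°, dip direction 050°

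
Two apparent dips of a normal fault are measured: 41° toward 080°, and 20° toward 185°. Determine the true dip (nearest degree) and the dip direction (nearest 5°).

Represent each trace as a vector plunging at its apparent dip toward its trend (east-north-up frame): v₁ = (0.743, 0.131, -0.656), v₂ = (-0.082, -0.936, -0.342).
n = v₁ × v₂ = (0.659, -0.308, 0.685) (taken with n_z > 0).
tan δ = √(n_x²+n_y²)/n_z = 0.727/0.685, so δ = 46.7°.
Dip direction = azimuth of (n_x, n_y) = atan2(0.659, -0.308) = 115°.

true dip 47°, dip direction 115°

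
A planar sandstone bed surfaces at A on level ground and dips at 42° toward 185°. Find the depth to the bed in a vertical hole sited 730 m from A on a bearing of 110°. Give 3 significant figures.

170 m

The hole lies 75° from the dip direction, so the down-dip offset is 730 × cos 75° = 188.94 m.
Depth = down-dip offset × tan(dip) = 188.94 × tan 42° = 188.94 × 0.9004
Depth = 170.12 m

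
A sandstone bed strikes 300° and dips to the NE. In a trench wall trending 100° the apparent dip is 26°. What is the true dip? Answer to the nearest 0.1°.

The section is 20° from the strike.
tan δ = tan α / sin β = tan 26° / sin 20° = 0.4877 / 0.3420 = 1.4260
δ = arctan(1.4260) = 54.96°

55.0°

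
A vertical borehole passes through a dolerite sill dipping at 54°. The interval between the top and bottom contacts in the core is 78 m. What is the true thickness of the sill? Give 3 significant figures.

45.8 m

True thickness t = h · cos(dip) = 78 × cos 54°
t = 78 × 0.5878 = 45.847 m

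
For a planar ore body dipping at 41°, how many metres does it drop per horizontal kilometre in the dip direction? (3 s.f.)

869 m

drop per km = 1000 × tan 41° = 1000 × 0.8693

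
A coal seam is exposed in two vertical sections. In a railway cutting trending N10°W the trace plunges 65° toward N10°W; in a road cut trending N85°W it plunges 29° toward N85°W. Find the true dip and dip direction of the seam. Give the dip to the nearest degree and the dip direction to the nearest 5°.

true dip 65°, dip direction 350°

The two traces are lines in the plane: v₁ = (sin 350°·cos 65°, cos 350°·cos 65°, −sin 65°), v₂ = (sin 275°·cos 29°, cos 275°·cos 29°, −sin 29°).
n = v₁ × v₂ = (-0.133, 0.754, 0.357) (taken with n_z > 0).
True dip = arccos(n_z / |n|) = arccos(0.4226) = 65.0°.
Dip direction = atan2(-0.133, 0.754) = 350° (azimuth of n's horizontal projection).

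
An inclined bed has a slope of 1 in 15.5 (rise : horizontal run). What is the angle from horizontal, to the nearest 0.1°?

3.7°

tan θ = 1/15.5 = 0.0645
θ = arctan(0.0645) = 3.69°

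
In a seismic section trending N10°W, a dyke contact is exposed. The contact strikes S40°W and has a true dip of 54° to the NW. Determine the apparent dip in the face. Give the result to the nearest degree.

47°

Angle between strike (S40°W) and section (N10°W): β = 50°.
tan α = tan 54° × sin 50° = 1.3764 × 0.7660 = 1.0544
α = arctan(1.0544) = 46.52°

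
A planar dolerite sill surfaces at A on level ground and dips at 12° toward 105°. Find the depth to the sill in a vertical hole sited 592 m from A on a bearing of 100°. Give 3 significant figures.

The hole lies 5° from the dip direction, so the down-dip offset is 592 × cos 5° = 589.75 m.
Depth = down-dip offset × tan(dip) = 589.75 × tan 12° = 589.75 × 0.2126
Depth = 125.35 m

125 m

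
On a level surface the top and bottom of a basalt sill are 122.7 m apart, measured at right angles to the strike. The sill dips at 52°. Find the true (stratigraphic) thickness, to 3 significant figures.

96.7 m

True thickness t = w · sin(dip) = 122.7 × sin 52°
t = 122.7 × 0.7880 = 96.689 m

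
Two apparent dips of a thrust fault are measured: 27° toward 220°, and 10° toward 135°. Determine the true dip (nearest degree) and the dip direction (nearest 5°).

true dip 28°, dip direction 205°

Represent each trace as a vector plunging at its apparent dip toward its trend (east-north-up frame): v₁ = (-0.573, -0.683, -0.454), v₂ = (0.696, -0.696, -0.174).
The plane normal is n = v₁ × v₂ ∝ (-0.198, -0.416, 0.874).
Dip δ = arctan(|n_h|/n_z) = arctan(0.460/0.874) = 27.8°.
The horizontal component of n points toward azimuth atan2(n_x, n_y) = 205°, the dip direction.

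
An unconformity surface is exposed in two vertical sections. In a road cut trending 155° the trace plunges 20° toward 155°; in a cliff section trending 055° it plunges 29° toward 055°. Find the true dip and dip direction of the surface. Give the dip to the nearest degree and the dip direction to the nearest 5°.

true dip 36°, dip direction 095°

Each apparent-dip line lies in the plane. As unit vectors (x east, y north, z up), v₁ plunges 20°→155° and v₂ plunges 29°→055°.
The plane normal is n = v₁ × v₂ ∝ (0.584, -0.053, 0.809).
tan δ = √(n_x²+n_y²)/n_z = 0.587/0.809, so δ = 35.9°.
Dip direction = azimuth of (n_x, n_y) = atan2(0.584, -0.053) = 95°.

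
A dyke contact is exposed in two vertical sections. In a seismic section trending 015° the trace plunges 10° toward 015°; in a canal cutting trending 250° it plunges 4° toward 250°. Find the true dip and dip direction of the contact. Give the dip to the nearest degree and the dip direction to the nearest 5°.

Each apparent-dip line lies in the plane. As unit vectors (x east, y north, z up), v₁ plunges 10°→015° and v₂ plunges 4°→250°.
n = v₁ × v₂ = (-0.126, 0.181, 0.805) (taken with n_z > 0).
Dip δ = arctan(|n_h|/n_z) = arctan(0.220/0.805) = 15.3°.
The horizontal component of n points toward azimuth atan2(n_x, n_y) = 325°, the dip direction.

true dip 15°, dip direction 325°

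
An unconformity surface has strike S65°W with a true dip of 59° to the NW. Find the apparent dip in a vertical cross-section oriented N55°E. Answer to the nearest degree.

The strike is S65°W and the section trends N55°E; the acute angle between them is β = 10°.
tan(apparent dip) = tan 59° · sin 10° = 0.2890
α = arctan(0.2890) = 16.12°

16°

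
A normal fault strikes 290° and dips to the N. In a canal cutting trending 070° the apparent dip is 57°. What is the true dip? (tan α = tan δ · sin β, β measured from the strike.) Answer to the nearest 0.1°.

β = acute angle between strike 290° and section 070° = 40°.
tan δ = tan α / sin β = tan 57° / sin 40° = 1.5399 / 0.6428 = 2.3956
true dip = arctan 2.3956 = 67.34°

67.3°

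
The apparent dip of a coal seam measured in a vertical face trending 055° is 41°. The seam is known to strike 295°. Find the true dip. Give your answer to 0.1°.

The section is 60° from the strike.
tan(true dip) = tan 41° / sin 60° = 1.0038
δ = arctan(1.0038) = 45.11°

45.1°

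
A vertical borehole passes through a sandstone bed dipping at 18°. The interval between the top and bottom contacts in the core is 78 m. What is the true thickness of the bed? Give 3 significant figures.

74.2 m

True thickness t = h · cos(dip) = 78 × cos 18°
t = 78 × 0.9511 = 74.182 m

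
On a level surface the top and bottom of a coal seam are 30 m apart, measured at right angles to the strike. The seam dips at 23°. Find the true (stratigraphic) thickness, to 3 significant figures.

True thickness t = w · sin(dip) = 30 × sin 23°
t = 30 × 0.3907 = 11.722 m

11.7 m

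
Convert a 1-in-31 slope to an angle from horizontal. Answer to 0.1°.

1.8°

tan θ = 1/31 = 0.0323
θ = arctan(0.0323) = 1.85°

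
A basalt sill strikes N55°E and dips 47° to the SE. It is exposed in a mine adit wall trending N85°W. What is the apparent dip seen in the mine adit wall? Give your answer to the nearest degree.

35°

The strike is N55°E and the section trends N85°W; the acute angle between them is β = 40°.
tan(apparent dip) = tan 47° · sin 40° = 0.6893
α = arctan(0.6893) = 34.58°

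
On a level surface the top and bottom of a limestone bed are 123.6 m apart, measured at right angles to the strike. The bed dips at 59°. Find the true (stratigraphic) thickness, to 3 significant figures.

True thickness t = w · sin(dip) = 123.6 × sin 59°
t = 123.6 × 0.8572 = 105.946 m

106 m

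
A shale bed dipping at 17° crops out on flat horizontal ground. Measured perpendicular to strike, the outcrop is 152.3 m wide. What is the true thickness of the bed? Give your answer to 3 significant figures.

True thickness t = w · sin(dip) = 152.3 × sin 17°
t = 152.3 × 0.2924 = 44.528 m

44.5 m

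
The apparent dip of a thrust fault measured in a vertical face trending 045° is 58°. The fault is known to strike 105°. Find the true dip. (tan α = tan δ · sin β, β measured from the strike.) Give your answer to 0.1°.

61.6°

β = acute angle between strike 105° and section 045° = 60°.
tan(true dip) = tan 58° / sin 60° = 1.8479
true dip = arctan 1.8479 = 61.58°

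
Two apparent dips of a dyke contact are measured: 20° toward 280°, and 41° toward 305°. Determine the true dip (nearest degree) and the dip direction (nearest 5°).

true dip 53°, dip direction 355°

Represent each trace as a vector plunging at its apparent dip toward its trend (east-north-up frame): v₁ = (-0.925, 0.163, -0.342), v₂ = (-0.618, 0.433, -0.656).
Cross product v₁ × v₂ gives the pole to the plane: n ∝ (-0.041, 0.396, 0.300).
tan δ = √(n_x²+n_y²)/n_z = 0.398/0.300, so δ = 53.0°.
Dip direction = atan2(-0.041, 0.396) = 354° (azimuth of n's horizontal projection).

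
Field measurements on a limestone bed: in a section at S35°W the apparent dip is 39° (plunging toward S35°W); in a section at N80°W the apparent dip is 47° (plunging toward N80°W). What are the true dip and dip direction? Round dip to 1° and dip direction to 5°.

true dip 49°, dip direction 260°

The two traces are lines in the plane: v₁ = (sin 215°·cos 39°, cos 215°·cos 39°, −sin 39°), v₂ = (sin 280°·cos 47°, cos 280°·cos 47°, −sin 47°).
The plane normal is n = v₁ × v₂ ∝ (-0.540, -0.097, 0.480).
Dip δ = arctan(|n_h|/n_z) = arctan(0.549/0.480) = 48.8°.
The horizontal component of n points toward azimuth atan2(n_x, n_y) = 260°, the dip direction.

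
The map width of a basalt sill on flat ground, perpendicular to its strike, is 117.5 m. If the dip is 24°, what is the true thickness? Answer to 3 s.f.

47.8 m

True thickness t = w · sin(dip) = 117.5 × sin 24°
t = 117.5 × 0.4067 = 47.792 m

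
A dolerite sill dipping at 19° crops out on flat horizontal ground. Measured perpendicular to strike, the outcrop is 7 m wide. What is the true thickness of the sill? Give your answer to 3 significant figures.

2.28 m

True thickness t = w · sin(dip) = 7 × sin 19°
t = 7 × 0.3256 = 2.279 m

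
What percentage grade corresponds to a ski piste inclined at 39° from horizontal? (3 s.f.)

81.0%

grade % = 100 × tan 39° = 100 × 0.8098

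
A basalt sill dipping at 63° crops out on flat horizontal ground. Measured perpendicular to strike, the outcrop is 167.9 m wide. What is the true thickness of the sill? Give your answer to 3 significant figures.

True thickness t = w · sin(dip) = 167.9 × sin 63°
t = 167.9 × 0.8910 = 149.600 m

150 m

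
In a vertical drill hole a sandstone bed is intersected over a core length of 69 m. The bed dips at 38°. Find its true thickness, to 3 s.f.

54.4 m

True thickness t = h · cos(dip) = 69 × cos 38°
t = 69 × 0.7880 = 54.373 m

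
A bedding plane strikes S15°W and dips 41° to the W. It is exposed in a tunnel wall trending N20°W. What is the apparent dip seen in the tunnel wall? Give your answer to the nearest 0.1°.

26.5°

The section lies 35° from the strike.
tan α = tan 41° × sin 35° = 0.8693 × 0.5736 = 0.4986
apparent dip = arctan 0.4986 = 26.50°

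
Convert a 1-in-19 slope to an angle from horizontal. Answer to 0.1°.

tan θ = 1/19 = 0.0526
θ = arctan(0.0526) = 3.01°

3.0°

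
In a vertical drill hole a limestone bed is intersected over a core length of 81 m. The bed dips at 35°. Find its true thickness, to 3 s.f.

True thickness t = h · cos(dip) = 81 × cos 35°
t = 81 × 0.8192 = 66.351 m

66.4 m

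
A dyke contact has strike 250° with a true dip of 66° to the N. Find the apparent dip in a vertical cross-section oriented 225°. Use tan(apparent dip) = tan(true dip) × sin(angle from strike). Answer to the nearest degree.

The section lies 25° from the strike.
tan α = tan 66° × sin 25° = 2.2460 × 0.4226 = 0.9492
α = arctan(0.9492) = 43.51°

44°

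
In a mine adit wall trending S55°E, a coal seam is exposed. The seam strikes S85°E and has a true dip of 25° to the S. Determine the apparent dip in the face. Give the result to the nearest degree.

13°

The strike is S85°E and the section trends S55°E; the acute angle between them is β = 30°.
tan α = tan 25° × sin 30° = 0.4663 × 0.5000 = 0.2332
α = arctan(0.2332) = 13.12°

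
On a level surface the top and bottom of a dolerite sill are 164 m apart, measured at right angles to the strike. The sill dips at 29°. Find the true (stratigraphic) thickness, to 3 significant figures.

True thickness t = w · sin(dip) = 164 × sin 29°
t = 164 × 0.4848 = 79.509 m

79.5 m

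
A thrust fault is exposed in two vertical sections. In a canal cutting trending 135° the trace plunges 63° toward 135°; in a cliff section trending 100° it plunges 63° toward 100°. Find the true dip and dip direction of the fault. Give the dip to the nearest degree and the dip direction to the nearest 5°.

true dip 64°, dip direction 120°

The two traces are lines in the plane: v₁ = (sin 135°·cos 63°, cos 135°·cos 63°, −sin 63°), v₂ = (sin 100°·cos 63°, cos 100°·cos 63°, −sin 63°).
n = v₁ × v₂ = (0.216, -0.112, 0.118) (taken with n_z > 0).
True dip = arccos(n_z / |n|) = arccos(0.4371) = 64.1°.
Dip direction = azimuth of (n_x, n_y) = atan2(0.216, -0.112) = 118°.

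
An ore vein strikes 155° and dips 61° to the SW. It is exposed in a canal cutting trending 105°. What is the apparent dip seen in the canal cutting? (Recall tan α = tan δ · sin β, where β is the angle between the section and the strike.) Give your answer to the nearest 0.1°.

54.1°

The strike is 155° and the section trends 105°; the acute angle between them is β = 50°.
tan α = tan 61° × sin 50° = 1.8040 × 0.7660 = 1.3820
α = arctan(1.3820) = 54.11°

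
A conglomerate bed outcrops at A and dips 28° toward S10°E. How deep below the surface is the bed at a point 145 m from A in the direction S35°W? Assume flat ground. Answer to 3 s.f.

The hole lies 45° from the dip direction, so the down-dip offset is 145 × cos 45° = 102.53 m.
Depth = down-dip offset × tan(dip) = 102.53 × tan 28° = 102.53 × 0.5317
Depth = 54.52 m

54.5 m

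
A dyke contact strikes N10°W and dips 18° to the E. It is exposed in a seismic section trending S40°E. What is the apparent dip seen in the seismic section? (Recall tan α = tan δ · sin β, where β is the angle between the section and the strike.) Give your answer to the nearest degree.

The strike is N10°W and the section trends S40°E; the acute angle between them is β = 30°.
tan(apparent dip) = tan 18° · sin 30° = 0.1625
apparent dip = arctan 0.1625 = 9.23°

9°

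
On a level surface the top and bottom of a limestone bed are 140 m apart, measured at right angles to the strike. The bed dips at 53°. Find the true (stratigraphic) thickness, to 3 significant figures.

True thickness t = w · sin(dip) = 140 × sin 53°
t = 140 × 0.7986 = 111.809 m

112 m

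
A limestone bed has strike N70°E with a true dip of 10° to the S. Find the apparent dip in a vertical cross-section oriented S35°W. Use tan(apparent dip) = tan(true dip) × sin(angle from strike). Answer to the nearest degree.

The strike is N70°E and the section trends S35°W; the acute angle between them is β = 35°.
tan α = tan 10° × sin 35° = 0.1763 × 0.5736 = 0.1011
α = arctan(0.1011) = 5.78°

6°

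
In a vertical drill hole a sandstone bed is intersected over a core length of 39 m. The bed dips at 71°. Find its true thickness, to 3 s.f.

12.7 m

True thickness t = h · cos(dip) = 39 × cos 71°
t = 39 × 0.3256 = 12.697 m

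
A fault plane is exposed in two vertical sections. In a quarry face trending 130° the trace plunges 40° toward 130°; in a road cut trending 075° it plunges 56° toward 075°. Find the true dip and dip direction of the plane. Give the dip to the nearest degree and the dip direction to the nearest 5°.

true dip 56°, dip direction 075°

Each apparent-dip line lies in the plane. As unit vectors (x east, y north, z up), v₁ plunges 40°→130° and v₂ plunges 56°→075°.
Cross product v₁ × v₂ gives the pole to the plane: n ∝ (0.501, 0.139, 0.351).
True dip = arccos(n_z / |n|) = arccos(0.5592) = 56.0°.
Dip direction = azimuth of (n_x, n_y) = atan2(0.501, 0.139) = 74°.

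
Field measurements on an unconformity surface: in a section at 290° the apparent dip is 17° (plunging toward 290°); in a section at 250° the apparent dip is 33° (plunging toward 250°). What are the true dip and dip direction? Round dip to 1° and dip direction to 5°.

true dip 36°, dip direction 225°

Represent each trace as a vector plunging at its apparent dip toward its trend (east-north-up frame): v₁ = (-0.899, 0.327, -0.292), v₂ = (-0.788, -0.287, -0.545).
n = v₁ × v₂ = (-0.262, -0.259, 0.516) (taken with n_z > 0).
tan δ = √(n_x²+n_y²)/n_z = 0.368/0.516, so δ = 35.6°.
Dip direction = atan2(-0.262, -0.259) = 225° (azimuth of n's horizontal projection).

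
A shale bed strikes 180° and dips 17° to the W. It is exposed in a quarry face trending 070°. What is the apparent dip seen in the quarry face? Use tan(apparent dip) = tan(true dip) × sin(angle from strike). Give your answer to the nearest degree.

Angle between strike (180°) and section (070°): β = 70°.
tan(apparent dip) = tan 17° · sin 70° = 0.2873
apparent dip = arctan 0.2873 = 16.03°

16°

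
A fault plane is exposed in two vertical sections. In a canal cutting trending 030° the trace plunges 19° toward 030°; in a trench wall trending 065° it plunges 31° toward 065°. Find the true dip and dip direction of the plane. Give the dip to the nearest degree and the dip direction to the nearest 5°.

true dip 33°, dip direction 090°

Each apparent-dip line lies in the plane. As unit vectors (x east, y north, z up), v₁ plunges 19°→030° and v₂ plunges 31°→065°.
Cross product v₁ × v₂ gives the pole to the plane: n ∝ (0.304, 0.009, 0.465).
tan δ = √(n_x²+n_y²)/n_z = 0.304/0.465, so δ = 33.2°.
Dip direction = atan2(0.304, 0.009) = 88° (azimuth of n's horizontal projection).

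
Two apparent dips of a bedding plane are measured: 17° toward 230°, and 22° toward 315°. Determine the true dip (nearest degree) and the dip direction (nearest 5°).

The two traces are lines in the plane: v₁ = (sin 230°·cos 17°, cos 230°·cos 17°, −sin 17°), v₂ = (sin 315°·cos 22°, cos 315°·cos 22°, −sin 22°).
Cross product v₁ × v₂ gives the pole to the plane: n ∝ (-0.422, 0.083, 0.883).
tan δ = √(n_x²+n_y²)/n_z = 0.430/0.883, so δ = 26.0°.
The horizontal component of n points toward azimuth atan2(n_x, n_y) = 281°, the dip direction.

true dip 26°, dip direction 280°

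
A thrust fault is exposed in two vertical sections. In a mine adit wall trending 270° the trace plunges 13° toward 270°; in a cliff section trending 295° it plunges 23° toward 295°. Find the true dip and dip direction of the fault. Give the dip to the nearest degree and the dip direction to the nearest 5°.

true dip 29°, dip direction 335°

The two traces are lines in the plane: v₁ = (sin 270°·cos 13°, cos 270°·cos 13°, −sin 13°), v₂ = (sin 295°·cos 23°, cos 295°·cos 23°, −sin 23°).
The plane normal is n = v₁ × v₂ ∝ (-0.088, 0.193, 0.379).
tan δ = √(n_x²+n_y²)/n_z = 0.212/0.379, so δ = 29.2°.
Dip direction = azimuth of (n_x, n_y) = atan2(-0.088, 0.193) = 336°.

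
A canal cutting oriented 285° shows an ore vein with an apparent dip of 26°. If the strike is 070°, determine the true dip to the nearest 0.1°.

β = acute angle between strike 070° and section 285° = 35°.
tan δ = tan α / sin β = tan 26° / sin 35° = 0.4877 / 0.5736 = 0.8503
δ = arctan(0.8503) = 40.38°

40.4°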